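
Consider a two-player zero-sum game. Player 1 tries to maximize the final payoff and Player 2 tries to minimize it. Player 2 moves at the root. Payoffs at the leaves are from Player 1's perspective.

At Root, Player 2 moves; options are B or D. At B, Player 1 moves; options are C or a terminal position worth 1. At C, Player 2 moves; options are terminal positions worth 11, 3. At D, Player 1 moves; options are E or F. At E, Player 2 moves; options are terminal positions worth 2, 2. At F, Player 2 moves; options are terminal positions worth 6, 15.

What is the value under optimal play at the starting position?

C (Player 2): min(11, 3) = 3
B (Player 1): max(3, 1) = 3
E (Player 2): min(2, 2) = 2
F (Player 2): min(6, 15) = 6
D (Player 1): max(2, 6) = 6
Root (Player 2): min(3, 6) = 3

3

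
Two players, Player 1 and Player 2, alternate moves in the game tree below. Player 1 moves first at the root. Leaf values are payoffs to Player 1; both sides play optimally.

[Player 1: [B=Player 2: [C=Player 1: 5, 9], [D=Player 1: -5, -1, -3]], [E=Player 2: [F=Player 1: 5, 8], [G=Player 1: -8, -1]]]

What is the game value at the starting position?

C (Player 1): max(5, 9) = 9
D (Player 1): max(-5, -1, -3) = -1
B (Player 2): min(9, -1) = -1
F (Player 1): max(5, 8) = 8
G (Player 1): max(-8, -1) = -1
E (Player 2): min(8, -1) = -1
Root (Player 1): max(-1, -1) = -1

-1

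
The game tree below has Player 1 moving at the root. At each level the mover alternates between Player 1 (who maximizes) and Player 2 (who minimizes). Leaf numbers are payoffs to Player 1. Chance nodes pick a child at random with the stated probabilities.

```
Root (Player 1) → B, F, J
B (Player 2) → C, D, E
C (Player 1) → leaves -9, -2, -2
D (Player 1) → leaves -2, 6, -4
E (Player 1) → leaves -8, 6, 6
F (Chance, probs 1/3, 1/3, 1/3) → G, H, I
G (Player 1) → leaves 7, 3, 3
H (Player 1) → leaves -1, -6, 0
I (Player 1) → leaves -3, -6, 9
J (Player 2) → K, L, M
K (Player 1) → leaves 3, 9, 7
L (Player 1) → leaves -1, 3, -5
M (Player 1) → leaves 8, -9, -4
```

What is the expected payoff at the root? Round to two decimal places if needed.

5.33

C (Player 1): max(-9, -2, -2) = -2
D (Player 1): max(-2, 6, -4) = 6
E (Player 1): max(-8, 6, 6) = 6
B (Player 2): min(-2, 6, 6) = -2
G (Player 1): max(7, 3, 3) = 7
H (Player 1): max(-1, -6, 0) = 0
I (Player 1): max(-3, -6, 9) = 9
F (Chance): 1/3·7 + 1/3·0 + 1/3·9 = 5.33
K (Player 1): max(3, 9, 7) = 9
L (Player 1): max(-1, 3, -5) = 3
M (Player 1): max(8, -9, -4) = 8
J (Player 2): min(9, 3, 8) = 3
Root (Player 1): max(-2, 5.33, 3) = 5.33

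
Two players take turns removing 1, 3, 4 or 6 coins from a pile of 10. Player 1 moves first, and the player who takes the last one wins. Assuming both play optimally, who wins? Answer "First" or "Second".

First

Compute winning (W) and losing (L) positions by backward induction:
i:   0  1  2  3  4  5  6  7  8  9 10
     L  W  L  W  W  W  W  L  W  L  W
Position 10 is W, so the first player wins.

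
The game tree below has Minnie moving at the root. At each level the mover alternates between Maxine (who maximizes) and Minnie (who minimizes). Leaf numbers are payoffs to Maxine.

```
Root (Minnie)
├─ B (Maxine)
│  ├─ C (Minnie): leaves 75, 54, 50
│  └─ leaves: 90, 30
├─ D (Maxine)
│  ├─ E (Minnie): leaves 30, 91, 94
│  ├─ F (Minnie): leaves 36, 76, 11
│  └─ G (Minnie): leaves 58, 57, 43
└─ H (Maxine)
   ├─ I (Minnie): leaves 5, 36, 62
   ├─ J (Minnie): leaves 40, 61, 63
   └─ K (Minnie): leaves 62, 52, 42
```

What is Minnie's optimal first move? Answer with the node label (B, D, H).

C (Minnie): min(75, 54, 50) = 50
B (Maxine): max(50, 90, 30) = 90
E (Minnie): min(30, 91, 94) = 30
F (Minnie): min(36, 76, 11) = 11
G (Minnie): min(58, 57, 43) = 43
D (Maxine): max(30, 11, 43) = 43
I (Minnie): min(5, 36, 62) = 5
J (Minnie): min(40, 61, 63) = 40
K (Minnie): min(62, 52, 42) = 42
H (Maxine): max(5, 40, 42) = 42
Root (Minnie): min(90, 43, 42) = 42
Minnie picks the child with the lowest value: H (value 42).

H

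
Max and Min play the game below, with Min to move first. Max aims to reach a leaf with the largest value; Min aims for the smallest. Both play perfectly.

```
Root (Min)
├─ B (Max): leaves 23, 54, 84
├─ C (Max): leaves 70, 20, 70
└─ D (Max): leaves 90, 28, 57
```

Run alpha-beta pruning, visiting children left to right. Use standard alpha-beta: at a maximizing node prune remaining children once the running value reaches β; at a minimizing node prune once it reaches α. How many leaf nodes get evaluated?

7

B [α=-∞,β=+∞]: v=84
C [α=-∞,β=84]: v=70
D [α=-∞,β=70]: v=90 after child 1 ≥ β → β-cutoff, skip 2
Root [α=-∞,β=+∞]: v=70
Leaves evaluated: 7 of 9.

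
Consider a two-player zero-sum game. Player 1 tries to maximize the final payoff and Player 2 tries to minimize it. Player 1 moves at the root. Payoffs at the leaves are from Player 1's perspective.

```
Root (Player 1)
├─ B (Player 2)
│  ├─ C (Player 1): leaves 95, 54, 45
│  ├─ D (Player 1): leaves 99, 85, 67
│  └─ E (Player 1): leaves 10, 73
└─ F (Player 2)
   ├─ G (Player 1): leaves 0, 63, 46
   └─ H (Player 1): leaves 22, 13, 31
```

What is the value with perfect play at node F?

G: max(0, 63, 46) = 63
H: max(22, 13, 31) = 31
F: min(63, 31) = 31

31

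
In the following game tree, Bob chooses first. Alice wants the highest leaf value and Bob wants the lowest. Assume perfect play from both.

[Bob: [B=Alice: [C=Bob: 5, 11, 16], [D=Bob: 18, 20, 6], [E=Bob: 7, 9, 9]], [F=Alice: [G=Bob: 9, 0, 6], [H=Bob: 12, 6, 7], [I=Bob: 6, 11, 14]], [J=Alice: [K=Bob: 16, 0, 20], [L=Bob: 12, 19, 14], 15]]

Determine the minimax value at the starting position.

6

C (Bob): min(5, 11, 16) = 5
D (Bob): min(18, 20, 6) = 6
E (Bob): min(7, 9, 9) = 7
B (Alice): max(5, 6, 7) = 7
G (Bob): min(9, 0, 6) = 0
H (Bob): min(12, 6, 7) = 6
I (Bob): min(6, 11, 14) = 6
F (Alice): max(0, 6, 6) = 6
K (Bob): min(16, 0, 20) = 0
L (Bob): min(12, 19, 14) = 12
J (Alice): max(0, 12, 15) = 15
Root (Bob): min(7, 6, 15) = 6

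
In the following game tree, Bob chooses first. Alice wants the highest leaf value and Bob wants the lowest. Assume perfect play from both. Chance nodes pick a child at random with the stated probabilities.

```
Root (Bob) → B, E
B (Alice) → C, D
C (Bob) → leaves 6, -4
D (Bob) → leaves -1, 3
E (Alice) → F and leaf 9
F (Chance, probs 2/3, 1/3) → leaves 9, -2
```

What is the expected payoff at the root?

C (Bob): min(6, -4) = -4
D (Bob): min(-1, 3) = -1
B (Alice): max(-4, -1) = -1
F (Chance): 2/3·9 + 1/3·-2 = 5.33
E (Alice): max(5.33, 9) = 9
Root (Bob): min(-1, 9) = -1

-1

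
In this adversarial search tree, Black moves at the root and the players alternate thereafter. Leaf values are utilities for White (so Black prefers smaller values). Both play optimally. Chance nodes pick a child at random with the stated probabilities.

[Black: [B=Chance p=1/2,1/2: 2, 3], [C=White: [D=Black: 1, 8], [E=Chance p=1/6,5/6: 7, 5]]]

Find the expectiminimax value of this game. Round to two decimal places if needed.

B (Chance): 1/2·2 + 1/2·3 = 2.5
D (Black): min(1, 8) = 1
E (Chance): 1/6·7 + 5/6·5 = 5.33
C (White): max(1, 5.33) = 5.33
Root (Black): min(2.5, 5.33) = 2.5

2.5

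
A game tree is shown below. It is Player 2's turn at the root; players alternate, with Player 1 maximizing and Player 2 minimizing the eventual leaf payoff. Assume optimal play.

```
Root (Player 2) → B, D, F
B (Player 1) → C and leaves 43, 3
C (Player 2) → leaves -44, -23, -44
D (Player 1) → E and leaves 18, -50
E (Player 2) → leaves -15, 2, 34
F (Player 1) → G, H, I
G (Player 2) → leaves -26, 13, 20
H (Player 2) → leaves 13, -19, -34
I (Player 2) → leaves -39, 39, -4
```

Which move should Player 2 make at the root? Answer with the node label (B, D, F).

F

C (Player 2): min(-44, -23, -44) = -44
B (Player 1): max(-44, 43, 3) = 43
E (Player 2): min(-15, 2, 34) = -15
D (Player 1): max(-15, 18, -50) = 18
G (Player 2): min(-26, 13, 20) = -26
H (Player 2): min(13, -19, -34) = -34
I (Player 2): min(-39, 39, -4) = -39
F (Player 1): max(-26, -34, -39) = -26
Root (Player 2): min(43, 18, -26) = -26
Player 2 picks the child with the lowest value: F (value -26).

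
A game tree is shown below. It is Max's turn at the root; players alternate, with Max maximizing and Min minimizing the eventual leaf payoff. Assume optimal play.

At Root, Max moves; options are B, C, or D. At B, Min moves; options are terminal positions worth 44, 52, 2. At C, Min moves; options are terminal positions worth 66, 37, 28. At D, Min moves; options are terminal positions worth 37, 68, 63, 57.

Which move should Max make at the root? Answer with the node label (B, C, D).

D

B (Min): min(44, 52, 2) = 2
C (Min): min(66, 37, 28) = 28
D (Min): min(37, 68, 63, 57) = 37
Root (Max): max(2, 28, 37) = 37
Max picks the child with the highest value: D (value 37).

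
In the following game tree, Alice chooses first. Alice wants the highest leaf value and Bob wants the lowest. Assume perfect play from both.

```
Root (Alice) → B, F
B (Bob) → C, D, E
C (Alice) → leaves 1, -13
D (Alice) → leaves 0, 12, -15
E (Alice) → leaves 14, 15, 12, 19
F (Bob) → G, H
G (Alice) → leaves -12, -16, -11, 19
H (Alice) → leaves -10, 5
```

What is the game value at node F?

5

G: max(-12, -16, -11, 19) = 19
H: max(-10, 5) = 5
F: min(19, 5) = 5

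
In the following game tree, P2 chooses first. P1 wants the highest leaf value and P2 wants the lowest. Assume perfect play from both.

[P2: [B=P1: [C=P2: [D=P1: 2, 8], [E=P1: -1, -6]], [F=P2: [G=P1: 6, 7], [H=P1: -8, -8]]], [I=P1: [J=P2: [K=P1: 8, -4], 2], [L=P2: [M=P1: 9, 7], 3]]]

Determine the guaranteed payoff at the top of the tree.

D (P1): max(2, 8) = 8
E (P1): max(-1, -6) = -1
C (P2): min(8, -1) = -1
G (P1): max(6, 7) = 7
H (P1): max(-8, -8) = -8
F (P2): min(7, -8) = -8
B (P1): max(-1, -8) = -1
K (P1): max(8, -4) = 8
J (P2): min(8, 2) = 2
M (P1): max(9, 7) = 9
L (P2): min(9, 3) = 3
I (P1): max(2, 3) = 3
Root (P2): min(-1, 3) = -1

-1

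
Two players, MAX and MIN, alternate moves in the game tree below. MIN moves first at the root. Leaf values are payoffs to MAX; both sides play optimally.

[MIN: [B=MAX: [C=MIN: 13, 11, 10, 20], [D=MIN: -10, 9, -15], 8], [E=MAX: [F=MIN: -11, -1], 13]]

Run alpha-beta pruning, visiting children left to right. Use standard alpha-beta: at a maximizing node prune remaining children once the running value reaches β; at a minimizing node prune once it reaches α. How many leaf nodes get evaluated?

9

C [α=-∞,β=+∞]: v=10
D [α=10,β=+∞]: v=-10 after child 1 ≤ α → α-cutoff, skip 2
B [α=-∞,β=+∞]: v=10
F [α=-∞,β=10]: v=-11
E [α=-∞,β=10]: v=13
Root [α=-∞,β=+∞]: v=10
Leaves evaluated: 9 of 11.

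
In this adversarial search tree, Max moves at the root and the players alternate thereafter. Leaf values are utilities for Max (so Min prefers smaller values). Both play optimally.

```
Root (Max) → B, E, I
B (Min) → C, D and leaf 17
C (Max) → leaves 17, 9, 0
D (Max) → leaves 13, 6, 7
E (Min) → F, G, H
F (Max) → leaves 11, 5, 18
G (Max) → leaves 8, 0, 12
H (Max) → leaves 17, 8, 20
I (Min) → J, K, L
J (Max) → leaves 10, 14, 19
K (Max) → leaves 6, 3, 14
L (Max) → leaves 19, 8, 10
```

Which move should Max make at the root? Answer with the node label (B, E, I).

I

C (Max): max(17, 9, 0) = 17
D (Max): max(13, 6, 7) = 13
B (Min): min(17, 13, 17) = 13
F (Max): max(11, 5, 18) = 18
G (Max): max(8, 0, 12) = 12
H (Max): max(17, 8, 20) = 20
E (Min): min(18, 12, 20) = 12
J (Max): max(10, 14, 19) = 19
K (Max): max(6, 3, 14) = 14
L (Max): max(19, 8, 10) = 19
I (Min): min(19, 14, 19) = 14
Root (Max): max(13, 12, 14) = 14
Max picks the child with the highest value: I (value 14).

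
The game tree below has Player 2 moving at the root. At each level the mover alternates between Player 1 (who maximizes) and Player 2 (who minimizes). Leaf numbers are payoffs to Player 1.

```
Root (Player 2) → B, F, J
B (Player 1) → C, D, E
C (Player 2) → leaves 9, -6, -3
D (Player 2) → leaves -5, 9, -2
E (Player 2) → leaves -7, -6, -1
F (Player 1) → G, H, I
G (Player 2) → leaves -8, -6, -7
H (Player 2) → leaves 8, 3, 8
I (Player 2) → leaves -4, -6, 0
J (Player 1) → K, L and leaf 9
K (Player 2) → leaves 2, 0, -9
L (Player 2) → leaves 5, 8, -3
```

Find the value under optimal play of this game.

-5

C (Player 2): min(9, -6, -3) = -6
D (Player 2): min(-5, 9, -2) = -5
E (Player 2): min(-7, -6, -1) = -7
B (Player 1): max(-6, -5, -7) = -5
G (Player 2): min(-8, -6, -7) = -8
H (Player 2): min(8, 3, 8) = 3
I (Player 2): min(-4, -6, 0) = -6
F (Player 1): max(-8, 3, -6) = 3
K (Player 2): min(2, 0, -9) = -9
L (Player 2): min(5, 8, -3) = -3
J (Player 1): max(-9, -3, 9) = 9
Root (Player 2): min(-5, 3, 9) = -5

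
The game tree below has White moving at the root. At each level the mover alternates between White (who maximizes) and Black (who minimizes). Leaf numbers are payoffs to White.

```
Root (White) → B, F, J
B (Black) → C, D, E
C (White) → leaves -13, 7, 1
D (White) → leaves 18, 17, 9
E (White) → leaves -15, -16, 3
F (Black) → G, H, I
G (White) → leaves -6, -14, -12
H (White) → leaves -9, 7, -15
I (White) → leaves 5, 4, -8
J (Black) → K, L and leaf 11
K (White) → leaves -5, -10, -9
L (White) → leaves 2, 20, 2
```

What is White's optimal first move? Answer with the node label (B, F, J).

B

C (White): max(-13, 7, 1) = 7
D (White): max(18, 17, 9) = 18
E (White): max(-15, -16, 3) = 3
B (Black): min(7, 18, 3) = 3
G (White): max(-6, -14, -12) = -6
H (White): max(-9, 7, -15) = 7
I (White): max(5, 4, -8) = 5
F (Black): min(-6, 7, 5) = -6
K (White): max(-5, -10, -9) = -5
L (White): max(2, 20, 2) = 20
J (Black): min(-5, 20, 11) = -5
Root (White): max(3, -6, -5) = 3
White picks the child with the highest value: B (value 3).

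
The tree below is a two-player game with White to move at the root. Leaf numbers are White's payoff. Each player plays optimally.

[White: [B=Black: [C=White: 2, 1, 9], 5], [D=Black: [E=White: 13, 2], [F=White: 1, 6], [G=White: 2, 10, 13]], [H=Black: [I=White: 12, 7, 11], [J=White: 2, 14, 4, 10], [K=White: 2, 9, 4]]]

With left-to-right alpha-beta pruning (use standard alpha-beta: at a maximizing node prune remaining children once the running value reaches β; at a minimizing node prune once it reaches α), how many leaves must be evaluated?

C [α=-∞,β=+∞]: v=9
B [α=-∞,β=+∞]: v=5
E [α=5,β=+∞]: v=13
F [α=5,β=13]: v=6
G [α=5,β=6]: v=10 after child 2 ≥ β → β-cutoff, skip 1
D [α=5,β=+∞]: v=6
I [α=6,β=+∞]: v=12
J [α=6,β=12]: v=14 after child 2 ≥ β → β-cutoff, skip 2
K [α=6,β=12]: v=9
H [α=6,β=+∞]: v=9
Root [α=-∞,β=+∞]: v=9
Leaves evaluated: 18 of 21.

18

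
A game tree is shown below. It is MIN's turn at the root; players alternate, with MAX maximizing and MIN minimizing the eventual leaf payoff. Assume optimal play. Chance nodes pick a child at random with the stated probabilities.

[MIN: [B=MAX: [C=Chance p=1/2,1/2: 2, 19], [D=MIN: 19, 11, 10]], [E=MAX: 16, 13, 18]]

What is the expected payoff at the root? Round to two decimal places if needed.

10.5

C (Chance): 1/2·2 + 1/2·19 = 10.5
D (MIN): min(19, 11, 10) = 10
B (MAX): max(10.5, 10) = 10.5
E (MAX): max(16, 13, 18) = 18
Root (MIN): min(10.5, 18) = 10.5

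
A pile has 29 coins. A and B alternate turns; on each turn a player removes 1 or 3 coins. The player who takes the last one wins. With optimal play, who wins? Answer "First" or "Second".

Compute winning (W) and losing (L) positions by backward induction:
i:   0  1  2  3  4  5  6  7  8  9 10 11 12 13 14 15 16 17 18 19 20 21 22 23 24 25 26 27 28 29
     L  W  L  W  L  W  L  W  L  W  L  W  L  W  L  W  L  W  L  W  L  W  L  W  L  W  L  W  L  W
Position 29 is W, so the first player wins.

First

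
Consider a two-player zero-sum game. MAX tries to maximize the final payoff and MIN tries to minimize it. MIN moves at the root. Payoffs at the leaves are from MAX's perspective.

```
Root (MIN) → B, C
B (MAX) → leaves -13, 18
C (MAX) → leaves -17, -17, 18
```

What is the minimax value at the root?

B (MAX): max(-13, 18) = 18
C (MAX): max(-17, -17, 18) = 18
Root (MIN): min(18, 18) = 18

18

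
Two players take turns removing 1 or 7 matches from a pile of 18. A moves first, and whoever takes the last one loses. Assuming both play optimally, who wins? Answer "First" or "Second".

First

i:   0  1  2  3  4  5  6  7  8  9 10 11 12 13 14 15 16 17 18
     W  L  W  L  W  L  W  L  W  L  W  L  W  L  W  L  W  L  W
Position 18 is W, so the first player wins.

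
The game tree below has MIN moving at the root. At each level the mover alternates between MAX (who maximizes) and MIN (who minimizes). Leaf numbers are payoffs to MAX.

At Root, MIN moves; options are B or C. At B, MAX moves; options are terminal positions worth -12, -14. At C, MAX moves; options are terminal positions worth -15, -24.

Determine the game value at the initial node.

-15

B (MAX): max(-12, -14) = -12
C (MAX): max(-15, -24) = -15
Root (MIN): min(-12, -15) = -15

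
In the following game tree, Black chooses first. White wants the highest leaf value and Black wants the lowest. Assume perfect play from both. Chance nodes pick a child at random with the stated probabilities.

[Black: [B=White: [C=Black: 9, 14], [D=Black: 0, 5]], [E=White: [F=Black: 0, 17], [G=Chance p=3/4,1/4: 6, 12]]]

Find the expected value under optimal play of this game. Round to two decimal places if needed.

C (Black): min(9, 14) = 9
D (Black): min(0, 5) = 0
B (White): max(9, 0) = 9
F (Black): min(0, 17) = 0
G (Chance): 3/4·6 + 1/4·12 = 7.5
E (White): max(0, 7.5) = 7.5
Root (Black): min(9, 7.5) = 7.5

7.5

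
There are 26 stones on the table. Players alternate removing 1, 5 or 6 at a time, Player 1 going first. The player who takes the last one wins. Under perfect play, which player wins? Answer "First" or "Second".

Mark each pile size as W (mover wins) or L (mover loses):
i:   0  1  2  3  4  5  6  7  8  9 10 11 12 13 14 15 16 17 18 19 20 21 22 23 24 25 26
     L  W  L  W  L  W  W  W  W  W  W  L  W  L  W  L  W  W  W  W  W  W  L  W  L  W  L
Position 26 is L, so the second player wins.

Second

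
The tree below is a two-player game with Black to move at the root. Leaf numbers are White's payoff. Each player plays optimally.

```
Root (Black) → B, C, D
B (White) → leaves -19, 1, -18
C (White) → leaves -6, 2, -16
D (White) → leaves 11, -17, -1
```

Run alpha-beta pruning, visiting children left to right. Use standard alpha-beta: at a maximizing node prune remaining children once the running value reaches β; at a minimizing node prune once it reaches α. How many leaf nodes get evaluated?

6

B [α=-∞,β=+∞]: v=1
C [α=-∞,β=1]: v=2 after child 2 ≥ β → β-cutoff, skip 1
D [α=-∞,β=1]: v=11 after child 1 ≥ β → β-cutoff, skip 2
Root [α=-∞,β=+∞]: v=1
Leaves evaluated: 6 of 9.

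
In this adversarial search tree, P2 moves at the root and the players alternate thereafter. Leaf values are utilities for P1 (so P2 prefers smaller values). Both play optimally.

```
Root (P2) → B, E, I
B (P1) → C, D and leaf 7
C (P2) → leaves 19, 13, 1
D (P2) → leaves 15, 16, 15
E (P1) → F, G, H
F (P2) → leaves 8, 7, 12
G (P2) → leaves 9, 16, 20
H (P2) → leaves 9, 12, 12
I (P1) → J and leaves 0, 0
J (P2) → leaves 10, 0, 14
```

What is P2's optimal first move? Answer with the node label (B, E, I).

C (P2): min(19, 13, 1) = 1
D (P2): min(15, 16, 15) = 15
B (P1): max(1, 15, 7) = 15
F (P2): min(8, 7, 12) = 7
G (P2): min(9, 16, 20) = 9
H (P2): min(9, 12, 12) = 9
E (P1): max(7, 9, 9) = 9
J (P2): min(10, 0, 14) = 0
I (P1): max(0, 0, 0) = 0
Root (P2): min(15, 9, 0) = 0
P2 picks the child with the lowest value: I (value 0).

I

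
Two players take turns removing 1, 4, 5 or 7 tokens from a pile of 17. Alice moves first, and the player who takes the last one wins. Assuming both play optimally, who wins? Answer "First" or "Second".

First

W/L table (W = player to move can force a win):
i:   0  1  2  3  4  5  6  7  8  9 10 11 12 13 14 15 16 17
     L  W  L  W  W  W  W  W  L  W  L  W  W  W  W  W  L  W
Position 17 is W, so the first player wins.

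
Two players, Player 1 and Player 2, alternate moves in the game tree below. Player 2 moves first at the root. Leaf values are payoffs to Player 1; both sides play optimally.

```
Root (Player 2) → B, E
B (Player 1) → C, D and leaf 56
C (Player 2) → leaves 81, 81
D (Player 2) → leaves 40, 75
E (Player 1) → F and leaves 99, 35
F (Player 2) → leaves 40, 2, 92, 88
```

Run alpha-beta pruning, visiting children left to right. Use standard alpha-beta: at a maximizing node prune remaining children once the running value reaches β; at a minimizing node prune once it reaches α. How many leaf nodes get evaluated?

C [α=-∞,β=+∞]: v=81
D [α=81,β=+∞]: v=40 after child 1 ≤ α → α-cutoff, skip 1
B [α=-∞,β=+∞]: v=81
F [α=-∞,β=81]: v=2
E [α=-∞,β=81]: v=99 after child 2 ≥ β → β-cutoff, skip 1
Root [α=-∞,β=+∞]: v=81
Leaves evaluated: 9 of 11.

9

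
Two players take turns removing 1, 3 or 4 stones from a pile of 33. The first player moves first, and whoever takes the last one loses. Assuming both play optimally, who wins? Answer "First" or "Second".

Compute winning (W) and losing (L) positions by backward induction:
i:   0  1  2  3  4  5  6  7  8  9 10 11 12 13 14 15 16 17 18 19 20 21 22 23 24 25 26 27 28 29 30 31 32 33
     W  L  W  L  W  W  W  W  L  W  L  W  W  W  W  L  W  L  W  W  W  W  L  W  L  W  W  W  W  L  W  L  W  W
Position 33 is W, so the first player wins.

First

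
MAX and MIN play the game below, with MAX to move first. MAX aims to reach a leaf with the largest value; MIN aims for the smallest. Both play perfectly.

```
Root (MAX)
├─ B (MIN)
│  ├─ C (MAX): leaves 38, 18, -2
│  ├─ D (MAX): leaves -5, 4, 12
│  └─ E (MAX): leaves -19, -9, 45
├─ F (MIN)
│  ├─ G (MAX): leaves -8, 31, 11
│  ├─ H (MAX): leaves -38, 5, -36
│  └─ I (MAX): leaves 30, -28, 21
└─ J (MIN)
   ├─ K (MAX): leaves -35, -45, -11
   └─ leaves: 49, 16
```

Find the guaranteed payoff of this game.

C (MAX): max(38, 18, -2) = 38
D (MAX): max(-5, 4, 12) = 12
E (MAX): max(-19, -9, 45) = 45
B (MIN): min(38, 12, 45) = 12
G (MAX): max(-8, 31, 11) = 31
H (MAX): max(-38, 5, -36) = 5
I (MAX): max(30, -28, 21) = 30
F (MIN): min(31, 5, 30) = 5
K (MAX): max(-35, -45, -11) = -11
J (MIN): min(-11, 49, 16) = -11
Root (MAX): max(12, 5, -11) = 12

12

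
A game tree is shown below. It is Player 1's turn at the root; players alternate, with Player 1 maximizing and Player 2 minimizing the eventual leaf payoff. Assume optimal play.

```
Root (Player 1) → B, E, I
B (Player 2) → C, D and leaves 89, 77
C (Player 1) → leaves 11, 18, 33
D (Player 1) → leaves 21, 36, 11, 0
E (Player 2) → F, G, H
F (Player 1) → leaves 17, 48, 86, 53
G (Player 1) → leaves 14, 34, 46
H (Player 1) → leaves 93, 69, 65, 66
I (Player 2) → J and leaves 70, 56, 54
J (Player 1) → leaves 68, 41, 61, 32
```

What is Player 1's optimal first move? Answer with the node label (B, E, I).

C (Player 1): max(11, 18, 33) = 33
D (Player 1): max(21, 36, 11, 0) = 36
B (Player 2): min(33, 36, 89, 77) = 33
F (Player 1): max(17, 48, 86, 53) = 86
G (Player 1): max(14, 34, 46) = 46
H (Player 1): max(93, 69, 65, 66) = 93
E (Player 2): min(86, 46, 93) = 46
J (Player 1): max(68, 41, 61, 32) = 68
I (Player 2): min(68, 70, 56, 54) = 54
Root (Player 1): max(33, 46, 54) = 54
Player 1 picks the child with the highest value: I (value 54).

I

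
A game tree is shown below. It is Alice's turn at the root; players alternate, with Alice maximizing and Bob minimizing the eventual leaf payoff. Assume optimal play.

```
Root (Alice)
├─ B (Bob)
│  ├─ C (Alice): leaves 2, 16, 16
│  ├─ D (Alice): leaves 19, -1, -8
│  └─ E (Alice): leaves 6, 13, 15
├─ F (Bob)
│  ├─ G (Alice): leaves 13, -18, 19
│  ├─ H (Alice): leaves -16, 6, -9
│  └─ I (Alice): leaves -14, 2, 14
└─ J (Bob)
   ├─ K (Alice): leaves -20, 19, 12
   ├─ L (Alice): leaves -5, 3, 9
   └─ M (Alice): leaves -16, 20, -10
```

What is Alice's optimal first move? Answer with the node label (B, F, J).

C (Alice): max(2, 16, 16) = 16
D (Alice): max(19, -1, -8) = 19
E (Alice): max(6, 13, 15) = 15
B (Bob): min(16, 19, 15) = 15
G (Alice): max(13, -18, 19) = 19
H (Alice): max(-16, 6, -9) = 6
I (Alice): max(-14, 2, 14) = 14
F (Bob): min(19, 6, 14) = 6
K (Alice): max(-20, 19, 12) = 19
L (Alice): max(-5, 3, 9) = 9
M (Alice): max(-16, 20, -10) = 20
J (Bob): min(19, 9, 20) = 9
Root (Alice): max(15, 6, 9) = 15
Alice picks the child with the highest value: B (value 15).

B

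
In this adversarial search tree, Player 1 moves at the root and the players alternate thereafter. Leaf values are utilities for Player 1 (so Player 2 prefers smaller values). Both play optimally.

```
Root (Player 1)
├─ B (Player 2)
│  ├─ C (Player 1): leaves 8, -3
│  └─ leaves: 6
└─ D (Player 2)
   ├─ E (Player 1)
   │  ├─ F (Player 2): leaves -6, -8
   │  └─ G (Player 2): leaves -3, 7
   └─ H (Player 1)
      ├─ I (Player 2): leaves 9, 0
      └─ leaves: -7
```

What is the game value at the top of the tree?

6

C (Player 1): max(8, -3) = 8
B (Player 2): min(8, 6) = 6
F (Player 2): min(-6, -8) = -8
G (Player 2): min(-3, 7) = -3
E (Player 1): max(-8, -3) = -3
I (Player 2): min(9, 0) = 0
H (Player 1): max(0, -7) = 0
D (Player 2): min(-3, 0) = -3
Root (Player 1): max(6, -3) = 6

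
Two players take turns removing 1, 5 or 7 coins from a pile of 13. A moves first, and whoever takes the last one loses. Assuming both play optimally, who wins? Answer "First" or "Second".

Second

Mark each pile size as W (mover wins) or L (mover loses):
i:   0  1  2  3  4  5  6  7  8  9 10 11 12 13
     W  L  W  L  W  L  W  L  W  L  W  L  W  L
Position 13 is L, so the second player wins.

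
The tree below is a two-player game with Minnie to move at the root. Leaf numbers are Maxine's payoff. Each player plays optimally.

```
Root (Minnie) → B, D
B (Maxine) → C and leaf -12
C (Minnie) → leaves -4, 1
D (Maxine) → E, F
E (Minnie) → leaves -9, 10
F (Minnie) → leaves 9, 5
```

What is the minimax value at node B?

-4

C: min(-4, 1) = -4
B: max(-4, -12) = -4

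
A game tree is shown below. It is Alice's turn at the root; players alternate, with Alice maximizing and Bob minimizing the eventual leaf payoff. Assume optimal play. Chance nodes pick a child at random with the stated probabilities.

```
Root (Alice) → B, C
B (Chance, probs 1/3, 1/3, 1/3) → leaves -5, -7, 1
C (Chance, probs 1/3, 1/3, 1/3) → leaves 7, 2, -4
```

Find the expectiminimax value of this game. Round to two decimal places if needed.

B (Chance): 1/3·-5 + 1/3·-7 + 1/3·1 = -3.67
C (Chance): 1/3·7 + 1/3·2 + 1/3·-4 = 1.67
Root (Alice): max(-3.67, 1.67) = 1.67

1.67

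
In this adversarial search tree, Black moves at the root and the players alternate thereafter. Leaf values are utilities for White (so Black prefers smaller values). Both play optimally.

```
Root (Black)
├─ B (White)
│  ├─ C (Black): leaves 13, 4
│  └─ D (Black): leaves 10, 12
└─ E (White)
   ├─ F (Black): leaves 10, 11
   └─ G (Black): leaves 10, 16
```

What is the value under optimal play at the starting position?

10

C (Black): min(13, 4) = 4
D (Black): min(10, 12) = 10
B (White): max(4, 10) = 10
F (Black): min(10, 11) = 10
G (Black): min(10, 16) = 10
E (White): max(10, 10) = 10
Root (Black): min(10, 10) = 10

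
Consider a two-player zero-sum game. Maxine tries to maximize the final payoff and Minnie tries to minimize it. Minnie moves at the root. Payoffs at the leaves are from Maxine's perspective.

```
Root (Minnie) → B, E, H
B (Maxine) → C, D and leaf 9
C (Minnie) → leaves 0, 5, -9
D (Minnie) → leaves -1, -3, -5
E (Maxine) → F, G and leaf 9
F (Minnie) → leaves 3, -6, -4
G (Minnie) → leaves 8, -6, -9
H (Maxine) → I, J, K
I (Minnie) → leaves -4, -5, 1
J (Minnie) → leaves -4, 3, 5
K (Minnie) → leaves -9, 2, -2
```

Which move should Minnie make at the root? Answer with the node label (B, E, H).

H

C (Minnie): min(0, 5, -9) = -9
D (Minnie): min(-1, -3, -5) = -5
B (Maxine): max(-9, -5, 9) = 9
F (Minnie): min(3, -6, -4) = -6
G (Minnie): min(8, -6, -9) = -9
E (Maxine): max(-6, -9, 9) = 9
I (Minnie): min(-4, -5, 1) = -5
J (Minnie): min(-4, 3, 5) = -4
K (Minnie): min(-9, 2, -2) = -9
H (Maxine): max(-5, -4, -9) = -4
Root (Minnie): min(9, 9, -4) = -4
Minnie picks the child with the lowest value: H (value -4).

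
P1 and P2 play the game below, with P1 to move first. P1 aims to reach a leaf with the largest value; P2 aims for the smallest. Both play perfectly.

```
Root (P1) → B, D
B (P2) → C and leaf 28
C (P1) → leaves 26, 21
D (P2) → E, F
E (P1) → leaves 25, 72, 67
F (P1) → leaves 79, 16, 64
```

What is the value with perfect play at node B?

26

C: max(26, 21) = 26
B: min(26, 28) = 26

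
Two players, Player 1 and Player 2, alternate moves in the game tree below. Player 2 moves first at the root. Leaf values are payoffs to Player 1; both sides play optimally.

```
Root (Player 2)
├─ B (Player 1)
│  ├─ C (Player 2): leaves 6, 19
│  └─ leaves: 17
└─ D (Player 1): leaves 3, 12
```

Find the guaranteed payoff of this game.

C (Player 2): min(6, 19) = 6
B (Player 1): max(6, 17) = 17
D (Player 1): max(3, 12) = 12
Root (Player 2): min(17, 12) = 12

12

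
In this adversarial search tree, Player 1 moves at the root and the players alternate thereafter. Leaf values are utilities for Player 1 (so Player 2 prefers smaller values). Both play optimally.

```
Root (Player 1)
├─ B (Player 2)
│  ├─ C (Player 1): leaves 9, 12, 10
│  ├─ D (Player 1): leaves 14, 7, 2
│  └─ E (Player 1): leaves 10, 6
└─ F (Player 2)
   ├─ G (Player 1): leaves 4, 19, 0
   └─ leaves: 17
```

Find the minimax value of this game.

C (Player 1): max(9, 12, 10) = 12
D (Player 1): max(14, 7, 2) = 14
E (Player 1): max(10, 6) = 10
B (Player 2): min(12, 14, 10) = 10
G (Player 1): max(4, 19, 0) = 19
F (Player 2): min(19, 17) = 17
Root (Player 1): max(10, 17) = 17

17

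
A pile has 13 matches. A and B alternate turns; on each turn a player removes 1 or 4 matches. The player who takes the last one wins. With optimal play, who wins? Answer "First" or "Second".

W/L table (W = player to move can force a win):
i:   0  1  2  3  4  5  6  7  8  9 10 11 12 13
     L  W  L  W  W  L  W  L  W  W  L  W  L  W
Position 13 is W, so the first player wins.

First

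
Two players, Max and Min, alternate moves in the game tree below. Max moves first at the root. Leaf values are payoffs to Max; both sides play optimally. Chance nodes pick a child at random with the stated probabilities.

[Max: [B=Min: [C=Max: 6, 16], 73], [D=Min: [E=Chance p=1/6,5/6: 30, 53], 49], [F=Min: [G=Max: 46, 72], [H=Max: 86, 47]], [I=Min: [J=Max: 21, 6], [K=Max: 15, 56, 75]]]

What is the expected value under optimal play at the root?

72

C (Max): max(6, 16) = 16
B (Min): min(16, 73) = 16
E (Chance): 1/6·30 + 5/6·53 = 49.17
D (Min): min(49.17, 49) = 49
G (Max): max(46, 72) = 72
H (Max): max(86, 47) = 86
F (Min): min(72, 86) = 72
J (Max): max(21, 6) = 21
K (Max): max(15, 56, 75) = 75
I (Min): min(21, 75) = 21
Root (Max): max(16, 49, 72, 21) = 72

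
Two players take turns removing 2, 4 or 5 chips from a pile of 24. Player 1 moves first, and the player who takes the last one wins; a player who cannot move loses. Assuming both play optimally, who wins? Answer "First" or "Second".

First

i:   0  1  2  3  4  5  6  7  8  9 10 11 12 13 14 15 16 17 18 19 20 21 22 23 24
     L  L  W  W  W  W  W  L  L  W  W  W  W  W  L  L  W  W  W  W  W  L  L  W  W
Position 24 is W, so the first player wins.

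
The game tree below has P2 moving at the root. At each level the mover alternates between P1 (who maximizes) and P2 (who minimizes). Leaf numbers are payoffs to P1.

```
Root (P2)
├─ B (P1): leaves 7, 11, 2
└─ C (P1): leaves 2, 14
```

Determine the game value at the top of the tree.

11

B (P1): max(7, 11, 2) = 11
C (P1): max(2, 14) = 14
Root (P2): min(11, 14) = 11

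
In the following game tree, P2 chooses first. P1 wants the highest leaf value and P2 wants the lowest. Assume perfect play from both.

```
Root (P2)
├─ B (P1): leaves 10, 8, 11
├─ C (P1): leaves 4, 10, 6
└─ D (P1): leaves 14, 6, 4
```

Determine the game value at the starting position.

B (P1): max(10, 8, 11) = 11
C (P1): max(4, 10, 6) = 10
D (P1): max(14, 6, 4) = 14
Root (P2): min(11, 10, 14) = 10

10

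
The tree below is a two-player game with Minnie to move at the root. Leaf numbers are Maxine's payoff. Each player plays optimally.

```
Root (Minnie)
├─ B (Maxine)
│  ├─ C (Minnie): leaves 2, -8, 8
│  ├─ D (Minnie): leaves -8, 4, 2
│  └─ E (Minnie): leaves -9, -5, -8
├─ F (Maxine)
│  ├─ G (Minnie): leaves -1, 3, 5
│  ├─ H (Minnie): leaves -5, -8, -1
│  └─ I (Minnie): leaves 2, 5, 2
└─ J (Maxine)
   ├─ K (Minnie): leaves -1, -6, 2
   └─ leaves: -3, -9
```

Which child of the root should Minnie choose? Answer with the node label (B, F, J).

B

C (Minnie): min(2, -8, 8) = -8
D (Minnie): min(-8, 4, 2) = -8
E (Minnie): min(-9, -5, -8) = -9
B (Maxine): max(-8, -8, -9) = -8
G (Minnie): min(-1, 3, 5) = -1
H (Minnie): min(-5, -8, -1) = -8
I (Minnie): min(2, 5, 2) = 2
F (Maxine): max(-1, -8, 2) = 2
K (Minnie): min(-1, -6, 2) = -6
J (Maxine): max(-6, -3, -9) = -3
Root (Minnie): min(-8, 2, -3) = -8
Minnie picks the child with the lowest value: B (value -8).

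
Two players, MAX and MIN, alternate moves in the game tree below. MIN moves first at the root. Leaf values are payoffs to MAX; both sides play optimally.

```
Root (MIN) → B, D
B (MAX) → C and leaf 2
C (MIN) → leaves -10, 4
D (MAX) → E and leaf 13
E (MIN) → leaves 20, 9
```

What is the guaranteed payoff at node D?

E: min(20, 9) = 9
D: max(9, 13) = 13

13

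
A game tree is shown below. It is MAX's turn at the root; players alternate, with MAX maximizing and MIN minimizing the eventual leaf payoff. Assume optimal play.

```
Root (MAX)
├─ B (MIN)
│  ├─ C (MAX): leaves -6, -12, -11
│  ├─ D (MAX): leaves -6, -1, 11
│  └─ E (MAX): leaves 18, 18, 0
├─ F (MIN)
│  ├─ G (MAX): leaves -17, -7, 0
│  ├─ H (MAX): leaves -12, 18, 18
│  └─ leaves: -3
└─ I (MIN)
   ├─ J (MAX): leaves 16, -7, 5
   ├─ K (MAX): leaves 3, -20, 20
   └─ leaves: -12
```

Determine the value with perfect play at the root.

-3

C (MAX): max(-6, -12, -11) = -6
D (MAX): max(-6, -1, 11) = 11
E (MAX): max(18, 18, 0) = 18
B (MIN): min(-6, 11, 18) = -6
G (MAX): max(-17, -7, 0) = 0
H (MAX): max(-12, 18, 18) = 18
F (MIN): min(0, 18, -3) = -3
J (MAX): max(16, -7, 5) = 16
K (MAX): max(3, -20, 20) = 20
I (MIN): min(16, 20, -12) = -12
Root (MAX): max(-6, -3, -12) = -3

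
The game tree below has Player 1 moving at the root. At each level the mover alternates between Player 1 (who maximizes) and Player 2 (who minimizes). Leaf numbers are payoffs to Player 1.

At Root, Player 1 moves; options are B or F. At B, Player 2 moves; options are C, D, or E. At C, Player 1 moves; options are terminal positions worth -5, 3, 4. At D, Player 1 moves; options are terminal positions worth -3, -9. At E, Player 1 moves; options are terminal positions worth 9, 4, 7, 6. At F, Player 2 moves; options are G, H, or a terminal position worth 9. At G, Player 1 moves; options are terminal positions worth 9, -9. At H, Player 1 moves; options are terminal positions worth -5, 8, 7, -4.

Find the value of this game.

8

C (Player 1): max(-5, 3, 4) = 4
D (Player 1): max(-3, -9) = -3
E (Player 1): max(9, 4, 7, 6) = 9
B (Player 2): min(4, -3, 9) = -3
G (Player 1): max(9, -9) = 9
H (Player 1): max(-5, 8, 7, -4) = 8
F (Player 2): min(9, 8, 9) = 8
Root (Player 1): max(-3, 8) = 8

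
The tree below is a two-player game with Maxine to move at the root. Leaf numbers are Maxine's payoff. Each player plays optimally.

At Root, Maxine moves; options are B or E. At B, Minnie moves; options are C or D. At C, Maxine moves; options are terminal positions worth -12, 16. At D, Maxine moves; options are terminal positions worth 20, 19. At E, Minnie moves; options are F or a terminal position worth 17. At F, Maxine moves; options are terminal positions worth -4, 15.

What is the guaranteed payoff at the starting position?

16

C (Maxine): max(-12, 16) = 16
D (Maxine): max(20, 19) = 20
B (Minnie): min(16, 20) = 16
F (Maxine): max(-4, 15) = 15
E (Minnie): min(15, 17) = 15
Root (Maxine): max(16, 15) = 16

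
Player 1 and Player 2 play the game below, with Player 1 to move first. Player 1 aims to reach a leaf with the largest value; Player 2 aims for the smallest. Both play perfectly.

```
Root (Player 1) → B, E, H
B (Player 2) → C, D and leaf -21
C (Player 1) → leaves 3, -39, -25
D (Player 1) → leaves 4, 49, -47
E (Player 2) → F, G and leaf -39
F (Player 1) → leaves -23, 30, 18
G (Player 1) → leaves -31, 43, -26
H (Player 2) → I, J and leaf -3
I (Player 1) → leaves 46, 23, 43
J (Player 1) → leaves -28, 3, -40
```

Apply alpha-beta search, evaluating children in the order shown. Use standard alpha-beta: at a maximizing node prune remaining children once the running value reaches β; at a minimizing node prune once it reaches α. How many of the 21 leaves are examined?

C [α=-∞,β=+∞]: v=3
D [α=-∞,β=3]: v=4 after child 1 ≥ β → β-cutoff, skip 2
B [α=-∞,β=+∞]: v=-21
F [α=-21,β=+∞]: v=30
G [α=-21,β=30]: v=43 after child 2 ≥ β → β-cutoff, skip 1
E [α=-21,β=+∞]: v=-39
I [α=-21,β=+∞]: v=46
J [α=-21,β=46]: v=3
H [α=-21,β=+∞]: v=-3
Root [α=-∞,β=+∞]: v=-3
Leaves evaluated: 18 of 21.

18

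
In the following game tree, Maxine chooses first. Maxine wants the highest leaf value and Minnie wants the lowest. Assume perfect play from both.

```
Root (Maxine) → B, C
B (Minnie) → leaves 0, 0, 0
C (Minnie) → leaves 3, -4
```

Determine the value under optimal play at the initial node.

0

B (Minnie): min(0, 0, 0) = 0
C (Minnie): min(3, -4) = -4
Root (Maxine): max(0, -4) = 0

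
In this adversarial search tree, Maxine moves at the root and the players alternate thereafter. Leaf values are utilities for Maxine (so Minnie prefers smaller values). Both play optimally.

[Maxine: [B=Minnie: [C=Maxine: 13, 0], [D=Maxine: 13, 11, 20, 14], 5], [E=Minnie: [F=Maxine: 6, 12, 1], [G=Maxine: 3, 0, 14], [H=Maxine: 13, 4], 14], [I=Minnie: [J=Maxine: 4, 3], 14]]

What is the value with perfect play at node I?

J: max(4, 3) = 4
I: min(4, 14) = 4

4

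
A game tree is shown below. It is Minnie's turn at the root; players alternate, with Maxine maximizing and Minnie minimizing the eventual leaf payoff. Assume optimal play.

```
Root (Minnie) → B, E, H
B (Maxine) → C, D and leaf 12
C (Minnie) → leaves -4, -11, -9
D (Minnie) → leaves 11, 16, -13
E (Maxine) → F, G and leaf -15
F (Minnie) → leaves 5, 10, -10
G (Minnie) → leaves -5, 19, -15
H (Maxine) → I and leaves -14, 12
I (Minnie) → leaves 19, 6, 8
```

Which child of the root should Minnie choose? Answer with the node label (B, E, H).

C (Minnie): min(-4, -11, -9) = -11
D (Minnie): min(11, 16, -13) = -13
B (Maxine): max(-11, -13, 12) = 12
F (Minnie): min(5, 10, -10) = -10
G (Minnie): min(-5, 19, -15) = -15
E (Maxine): max(-10, -15, -15) = -10
I (Minnie): min(19, 6, 8) = 6
H (Maxine): max(6, -14, 12) = 12
Root (Minnie): min(12, -10, 12) = -10
Minnie picks the child with the lowest value: E (value -10).

E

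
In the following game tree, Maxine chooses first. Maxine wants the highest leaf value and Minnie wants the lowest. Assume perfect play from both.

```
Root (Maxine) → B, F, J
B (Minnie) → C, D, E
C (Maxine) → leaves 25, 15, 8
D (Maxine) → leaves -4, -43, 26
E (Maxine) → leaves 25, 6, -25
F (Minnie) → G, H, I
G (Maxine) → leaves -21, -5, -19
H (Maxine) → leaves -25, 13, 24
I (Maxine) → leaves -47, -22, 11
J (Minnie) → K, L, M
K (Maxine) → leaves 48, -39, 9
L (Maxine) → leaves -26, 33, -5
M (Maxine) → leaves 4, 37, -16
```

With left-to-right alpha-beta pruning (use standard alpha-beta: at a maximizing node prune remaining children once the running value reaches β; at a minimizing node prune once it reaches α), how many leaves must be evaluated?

C [α=-∞,β=+∞]: v=25
D [α=-∞,β=25]: v=26
E [α=-∞,β=25]: v=25 after child 1 ≥ β → β-cutoff, skip 2
B [α=-∞,β=+∞]: v=25
G [α=25,β=+∞]: v=-5
F [α=25,β=+∞]: v=-5 after child 1 ≤ α → α-cutoff, skip 2
K [α=25,β=+∞]: v=48
L [α=25,β=48]: v=33
M [α=25,β=33]: v=37 after child 2 ≥ β → β-cutoff, skip 1
J [α=25,β=+∞]: v=33
Root [α=-∞,β=+∞]: v=33
Leaves evaluated: 18 of 27.

18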